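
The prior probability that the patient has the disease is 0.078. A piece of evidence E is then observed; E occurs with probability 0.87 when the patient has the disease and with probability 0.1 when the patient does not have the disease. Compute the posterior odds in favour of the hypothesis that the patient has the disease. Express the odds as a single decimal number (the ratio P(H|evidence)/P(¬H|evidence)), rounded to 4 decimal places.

Prior odds = 0.078/(1−0.078) = 0.084599. In log-odds, ln(0.084599) = -2.4698.
Add log likelihood ratio: ln(8.7000) = 2.1633.
Posterior log-odds = -0.30651, so posterior odds = exp(-0.30651) = 0.73601.

Posterior odds ≈ 0.7360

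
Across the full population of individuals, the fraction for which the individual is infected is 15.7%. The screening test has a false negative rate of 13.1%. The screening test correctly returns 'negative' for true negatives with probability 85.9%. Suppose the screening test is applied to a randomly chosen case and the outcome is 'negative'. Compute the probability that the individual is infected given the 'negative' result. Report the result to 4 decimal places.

P(H | E) ≈ 0.0276

Write H for 'the individual is infected'. Prior odds H:¬H = 0.157/0.843 = 0.18624. For the 'negative' outcome, the likelihood ratio is 0.131/0.859 = 0.15250.
Posterior odds = 0.18624 × 0.15250 = 0.028402, so P(H|E) = 0.028402/(1+0.028402) = 0.0276.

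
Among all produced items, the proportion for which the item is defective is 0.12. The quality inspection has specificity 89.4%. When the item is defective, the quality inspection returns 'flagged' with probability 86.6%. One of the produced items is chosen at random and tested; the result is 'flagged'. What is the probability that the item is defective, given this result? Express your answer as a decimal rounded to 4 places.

P(H | E) ≈ 0.5270

Let H be the event that the item is defective. P(H) = 0.12, so P(¬H) = 0.88. With E the 'flagged' result, P(E|H) = 0.866 and P(E|¬H) = 0.106.
P(E) = 0.866·0.12 + 0.106·0.88 = 0.10392 + 0.093280 = 0.19720.
By Bayes' theorem, P(H|E) = 0.10392 / 0.19720 = 0.5270.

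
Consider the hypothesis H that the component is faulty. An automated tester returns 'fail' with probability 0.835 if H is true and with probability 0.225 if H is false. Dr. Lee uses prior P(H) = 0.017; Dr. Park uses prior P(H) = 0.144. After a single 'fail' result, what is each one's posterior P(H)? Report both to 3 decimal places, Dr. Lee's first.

The likelihood ratio for a 'fail' result is 0.835/0.225 = 3.7111.
Dr. Lee: prior odds 0.017/0.983 = 0.017294; posterior odds 0.064180; posterior probability 0.060.
Dr. Park: prior odds 0.144/0.856 = 0.16822; posterior odds 0.62430; posterior probability 0.384.

Dr. Lee: 0.060; Dr. Park: 0.384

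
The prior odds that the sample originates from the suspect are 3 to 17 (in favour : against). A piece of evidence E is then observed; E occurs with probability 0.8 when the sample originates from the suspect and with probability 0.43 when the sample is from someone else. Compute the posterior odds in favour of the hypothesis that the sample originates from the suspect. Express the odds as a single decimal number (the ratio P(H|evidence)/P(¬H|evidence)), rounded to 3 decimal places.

Prior odds = 3/17 = 0.17647.
Likelihood ratio for E = 0.8/0.43 = 1.8605.
Posterior odds = prior odds × LR = 0.32832.

Posterior odds ≈ 0.328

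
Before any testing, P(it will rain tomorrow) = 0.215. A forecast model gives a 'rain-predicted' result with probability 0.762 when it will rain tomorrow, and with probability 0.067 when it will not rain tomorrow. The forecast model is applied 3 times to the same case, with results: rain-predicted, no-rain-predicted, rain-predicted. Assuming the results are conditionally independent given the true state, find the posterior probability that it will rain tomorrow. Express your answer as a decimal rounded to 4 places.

With H the event that it will rain tomorrow, the joint likelihood of the observed sequence is P(data|H) = 0.762·0.238·0.762 = 0.13819 and P(data|¬H) = 0.067·0.933·0.067 = 0.0041882.
Bayes: P(H|data) = 0.215·0.13819 / (0.215·0.13819 + 0.785·0.0041882) = 0.029712/0.032999 = 0.9004.

Posterior P(H) ≈ 0.9004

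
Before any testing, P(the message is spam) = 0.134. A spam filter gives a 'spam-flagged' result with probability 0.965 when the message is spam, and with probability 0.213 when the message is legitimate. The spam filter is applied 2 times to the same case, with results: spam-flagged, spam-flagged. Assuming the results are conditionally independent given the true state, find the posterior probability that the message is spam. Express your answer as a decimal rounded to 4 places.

Posterior P(H) ≈ 0.7605

Let H be the event that the message is spam; start with P(H) = 0.134. P('spam-flagged'|H) = 0.965, P('spam-flagged'|¬H) = 0.213.
Update on result 1 ('spam-flagged'): P(H) ← 0.965·0.1340 / (0.965·0.1340 + 0.213·0.8660) = 0.12931/0.31377 = 0.4121.
Update on result 2 ('spam-flagged'): P(H) ← 0.965·0.4121 / (0.965·0.4121 + 0.213·0.5879) = 0.39770/0.52291 = 0.7605.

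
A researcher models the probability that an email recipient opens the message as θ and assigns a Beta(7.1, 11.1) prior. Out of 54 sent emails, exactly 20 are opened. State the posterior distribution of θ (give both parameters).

The binomial likelihood is conjugate to the Beta prior: with 20 successes and 34 failures, the posterior is Beta(7.1+20, 11.1+34) = Beta(27.1, 45.1).

Posterior: Beta(27.1, 45.1)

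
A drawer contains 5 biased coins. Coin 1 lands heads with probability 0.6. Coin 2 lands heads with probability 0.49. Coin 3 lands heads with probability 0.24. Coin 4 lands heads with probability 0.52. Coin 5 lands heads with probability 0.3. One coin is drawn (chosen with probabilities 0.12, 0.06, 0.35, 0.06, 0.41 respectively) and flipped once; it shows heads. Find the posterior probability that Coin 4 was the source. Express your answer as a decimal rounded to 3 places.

P(heads|C1) = 0.6; P(heads|C2) = 0.49; P(heads|C3) = 0.24; P(heads|C4) = 0.52; P(heads|C5) = 0.3.
Prior × likelihood for each source: 0.12·0.6=0.07200, 0.06·0.49=0.02940, 0.35·0.24=0.08400, 0.06·0.52=0.03120, 0.41·0.3=0.1230. Summing gives P(heads) = 0.33960.
P(Coin 4 | heads) = 0.03120 / 0.33960 = 0.092.

Posterior probability ≈ 0.092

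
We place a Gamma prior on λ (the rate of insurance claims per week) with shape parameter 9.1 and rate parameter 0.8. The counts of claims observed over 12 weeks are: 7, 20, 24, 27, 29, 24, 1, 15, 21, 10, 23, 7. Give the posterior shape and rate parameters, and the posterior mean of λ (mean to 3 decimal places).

Posterior: Gamma(shape=217.1, rate=12.8); mean ≈ 16.961

The Poisson likelihood adds the total count to the shape and the number of exposure periods to the rate. Here ∑xᵢ = 208 and n = 12, so shape 9.1→217.1 and rate 0.8→12.8.
E[λ | data] = 217.1/12.8 = 16.961.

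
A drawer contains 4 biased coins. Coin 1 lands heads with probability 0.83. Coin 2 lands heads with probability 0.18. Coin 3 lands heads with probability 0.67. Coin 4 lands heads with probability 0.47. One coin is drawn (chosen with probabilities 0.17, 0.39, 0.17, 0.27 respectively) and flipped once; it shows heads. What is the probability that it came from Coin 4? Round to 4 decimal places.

P(heads|C1) = 0.83; P(heads|C2) = 0.18; P(heads|C3) = 0.67; P(heads|C4) = 0.47.
Prior × likelihood for each source: 0.17·0.83=0.1411, 0.39·0.18=0.07020, 0.17·0.67=0.1139, 0.27·0.47=0.1269. Summing gives P(heads) = 0.45210.
P(Coin 4 | heads) = 0.1269 / 0.45210 = 0.2807.

Posterior probability ≈ 0.2807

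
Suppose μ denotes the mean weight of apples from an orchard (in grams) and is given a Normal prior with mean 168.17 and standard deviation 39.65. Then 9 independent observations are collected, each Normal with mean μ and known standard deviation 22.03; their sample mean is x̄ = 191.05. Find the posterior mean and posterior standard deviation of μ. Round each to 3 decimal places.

Prior precision 1/τ₀² = 1/39.65² = 0.00063608; data precision n/σ² = 9/22.03² = 0.0185444.
Posterior precision = 0.00063608 + 0.0185444 = 0.0191805, giving posterior SD = 1/√0.0191805 = 7.221.
Posterior mean = (0.00063608·168.17 + 0.0185444·191.05) / 0.0191805 = 190.291.

Posterior mean ≈ 190.291; posterior SD ≈ 7.221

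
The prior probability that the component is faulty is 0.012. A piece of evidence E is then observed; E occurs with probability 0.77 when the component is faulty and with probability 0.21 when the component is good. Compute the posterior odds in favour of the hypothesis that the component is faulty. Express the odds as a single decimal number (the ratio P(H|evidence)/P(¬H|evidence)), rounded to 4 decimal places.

Prior odds = 0.012/(1−0.012) = 0.012146. In log-odds, ln(0.012146) = -4.4108.
Add log likelihood ratio: ln(3.6667) = 1.2993.
Posterior log-odds = -3.1115, so posterior odds = exp(-3.1115) = 0.044534.

Posterior odds ≈ 0.0445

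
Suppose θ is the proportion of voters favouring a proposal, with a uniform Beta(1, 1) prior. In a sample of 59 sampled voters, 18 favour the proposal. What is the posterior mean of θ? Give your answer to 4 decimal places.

The binomial likelihood is conjugate to the Beta prior: with 18 successes and 41 failures, the posterior is Beta(1+18, 1+41) = Beta(19, 42).
Posterior mean = α/(α+β) = 19/61 = 0.3115.

Posterior mean ≈ 0.3115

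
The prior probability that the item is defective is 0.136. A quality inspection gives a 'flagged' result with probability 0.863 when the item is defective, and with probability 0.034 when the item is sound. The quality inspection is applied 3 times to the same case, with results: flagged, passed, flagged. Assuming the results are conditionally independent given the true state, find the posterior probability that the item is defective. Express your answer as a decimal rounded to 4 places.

Let H be the event that the item is defective; start with P(H) = 0.136. P('flagged'|H) = 0.863, P('flagged'|¬H) = 0.034.
Update on result 1 ('flagged'): P(H) ← 0.863·0.1360 / (0.863·0.1360 + 0.034·0.8640) = 0.11737/0.14674 = 0.7998.
Update on result 2 ('passed'): P(H) ← 0.137·0.7998 / (0.137·0.7998 + 0.966·0.2002) = 0.10957/0.30295 = 0.3617.
Update on result 3 ('flagged'): P(H) ← 0.863·0.3617 / (0.863·0.3617 + 0.034·0.6383) = 0.31214/0.33384 = 0.9350.

Posterior P(H) ≈ 0.9350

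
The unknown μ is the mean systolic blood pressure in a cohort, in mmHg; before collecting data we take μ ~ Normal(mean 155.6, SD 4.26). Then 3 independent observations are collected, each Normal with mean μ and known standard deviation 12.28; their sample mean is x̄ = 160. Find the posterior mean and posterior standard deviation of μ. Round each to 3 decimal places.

With known σ, the Normal prior is conjugate. Weight on the data is w = (n/σ²)/(n/σ² + 1/τ₀²) = 0.0198941/(0.0198941+0.0551037) = 0.26526.
Posterior mean = w·x̄ + (1−w)·μ₀ = 0.26526·160 + 0.73474·155.6 = 156.767. Posterior variance = 1/(0.0198941+0.0551037) = 13.3337, so SD = 3.652.

Posterior mean ≈ 156.767; posterior SD ≈ 3.652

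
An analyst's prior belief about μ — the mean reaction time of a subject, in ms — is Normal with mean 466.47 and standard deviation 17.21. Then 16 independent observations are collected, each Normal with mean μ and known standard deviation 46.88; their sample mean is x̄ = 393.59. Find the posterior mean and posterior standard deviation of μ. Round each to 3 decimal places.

Posterior mean ≈ 416.680; posterior SD ≈ 9.687

With known σ, the Normal prior is conjugate. Weight on the data is w = (n/σ²)/(n/σ² + 1/τ₀²) = 0.00728022/(0.00728022+0.00337628) = 0.68317.
Posterior mean = w·x̄ + (1−w)·μ₀ = 0.68317·393.59 + 0.31683·466.47 = 416.680. Posterior variance = 1/(0.00728022+0.00337628) = 93.8394, so SD = 9.687.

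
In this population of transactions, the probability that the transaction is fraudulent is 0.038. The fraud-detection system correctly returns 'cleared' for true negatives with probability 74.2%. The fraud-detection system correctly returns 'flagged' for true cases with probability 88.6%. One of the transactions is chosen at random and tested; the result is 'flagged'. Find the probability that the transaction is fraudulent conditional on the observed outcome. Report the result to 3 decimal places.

Write H for 'the transaction is fraudulent'. Prior odds H:¬H = 0.038/0.962 = 0.039501. For the 'flagged' outcome, the likelihood ratio is 0.886/0.258 = 3.4341.
Posterior odds = 0.039501 × 3.4341 = 0.13565, so P(H|E) = 0.13565/(1+0.13565) = 0.119.

P(H | E) ≈ 0.119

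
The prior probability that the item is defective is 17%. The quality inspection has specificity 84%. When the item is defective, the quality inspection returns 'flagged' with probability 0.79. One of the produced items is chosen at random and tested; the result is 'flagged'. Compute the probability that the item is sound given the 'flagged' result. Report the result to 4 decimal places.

Write H for 'the item is defective'. Prior odds H:¬H = 0.17/0.83 = 0.20482. For the 'flagged' outcome, the likelihood ratio is 0.79/0.16 = 4.9375.
Posterior odds = 0.20482 × 4.9375 = 1.0113, so P(H|E) = 1.0113/(1+1.0113) = 0.5028. Then P(¬H|E) = 1 − 0.5028 = 0.4972.

P(¬H | E) ≈ 0.4972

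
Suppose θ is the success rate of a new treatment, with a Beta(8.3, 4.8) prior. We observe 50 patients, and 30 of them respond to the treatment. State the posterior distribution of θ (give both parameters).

Posterior: Beta(38.3, 24.8)

Observing 30 successes and 20 failures updates Beta(8.3, 4.8) by adding the success and failure counts to the two shape parameters: α = 8.3+30 = 38.3, β = 4.8+20 = 24.8.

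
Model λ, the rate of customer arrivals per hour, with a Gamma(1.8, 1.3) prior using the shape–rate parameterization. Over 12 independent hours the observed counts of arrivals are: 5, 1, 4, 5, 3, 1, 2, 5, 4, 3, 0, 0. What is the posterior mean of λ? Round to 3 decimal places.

The Poisson likelihood adds the total count to the shape and the number of exposure periods to the rate. Here ∑xᵢ = 33 and n = 12, so shape 1.8→34.8 and rate 1.3→13.3.
Posterior mean = shape/rate = 34.8/13.3 = 2.617.

Posterior mean ≈ 2.617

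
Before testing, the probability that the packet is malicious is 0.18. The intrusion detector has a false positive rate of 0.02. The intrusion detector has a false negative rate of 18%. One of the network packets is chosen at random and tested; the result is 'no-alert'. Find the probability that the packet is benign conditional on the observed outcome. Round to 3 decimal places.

Write H for 'the packet is malicious'. Prior odds H:¬H = 0.18/0.82 = 0.21951. For the 'no-alert' outcome, the likelihood ratio is 0.18/0.98 = 0.18367.
Posterior odds = 0.21951 × 0.18367 = 0.040319, so P(H|E) = 0.040319/(1+0.040319) = 0.039. Then P(¬H|E) = 1 − 0.039 = 0.961.

P(¬H | E) ≈ 0.961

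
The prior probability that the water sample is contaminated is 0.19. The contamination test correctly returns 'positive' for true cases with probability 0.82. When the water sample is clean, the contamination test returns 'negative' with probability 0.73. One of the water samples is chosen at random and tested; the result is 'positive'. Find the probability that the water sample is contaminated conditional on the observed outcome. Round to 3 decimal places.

Let H be the event that the water sample is contaminated. P(H) = 0.19, so P(¬H) = 0.81. With E the 'positive' result, P(E|H) = 0.82 and P(E|¬H) = 0.27.
P(E) = 0.82·0.19 + 0.27·0.81 = 0.15580 + 0.21870 = 0.37450.
By Bayes' theorem, P(H|E) = 0.15580 / 0.37450 = 0.416.

P(H | E) ≈ 0.416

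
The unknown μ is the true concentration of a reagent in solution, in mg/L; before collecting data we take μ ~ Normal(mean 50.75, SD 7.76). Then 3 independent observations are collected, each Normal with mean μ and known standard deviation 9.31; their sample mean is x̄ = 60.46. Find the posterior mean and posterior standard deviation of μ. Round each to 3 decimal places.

With known σ, the Normal prior is conjugate. Weight on the data is w = (n/σ²)/(n/σ² + 1/τ₀²) = 0.0346116/(0.0346116+0.0166064) = 0.67577.
Posterior mean = w·x̄ + (1−w)·μ₀ = 0.67577·60.46 + 0.32423·50.75 = 57.312. Posterior variance = 1/(0.0346116+0.0166064) = 19.5244, so SD = 4.419.

Posterior mean ≈ 57.312; posterior SD ≈ 4.419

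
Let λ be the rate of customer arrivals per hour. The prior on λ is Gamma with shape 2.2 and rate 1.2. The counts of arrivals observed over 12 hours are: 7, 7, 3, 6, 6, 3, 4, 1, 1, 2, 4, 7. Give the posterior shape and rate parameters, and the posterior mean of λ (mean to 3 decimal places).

Posterior: Gamma(shape=53.2, rate=13.2); mean ≈ 4.030

Total count ∑xᵢ = 51 over n = 12 hours.
Gamma is conjugate to the Poisson likelihood: posterior is Gamma(shape = 2.2+51 = 53.2, rate = 1.2+12 = 13.2).
E[λ | data] = 53.2/13.2 = 4.030.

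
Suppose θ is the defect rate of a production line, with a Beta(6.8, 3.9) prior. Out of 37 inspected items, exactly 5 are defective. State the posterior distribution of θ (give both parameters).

Posterior: Beta(11.8, 35.9)

Observing 5 successes and 32 failures updates Beta(6.8, 3.9) by adding the success and failure counts to the two shape parameters: α = 6.8+5 = 11.8, β = 3.9+32 = 35.9.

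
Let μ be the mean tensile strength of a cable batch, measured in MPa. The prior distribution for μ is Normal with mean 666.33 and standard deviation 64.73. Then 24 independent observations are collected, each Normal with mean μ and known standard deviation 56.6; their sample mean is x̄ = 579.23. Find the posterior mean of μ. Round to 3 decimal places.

Prior precision 1/τ₀² = 1/64.73² = 0.00023867; data precision n/σ² = 24/56.6² = 0.00749167.
Posterior precision = 0.00023867 + 0.00749167 = 0.00773033.
Posterior mean = (0.00023867·666.33 + 0.00749167·579.23) / 0.00773033 = 581.919.

Posterior mean ≈ 581.919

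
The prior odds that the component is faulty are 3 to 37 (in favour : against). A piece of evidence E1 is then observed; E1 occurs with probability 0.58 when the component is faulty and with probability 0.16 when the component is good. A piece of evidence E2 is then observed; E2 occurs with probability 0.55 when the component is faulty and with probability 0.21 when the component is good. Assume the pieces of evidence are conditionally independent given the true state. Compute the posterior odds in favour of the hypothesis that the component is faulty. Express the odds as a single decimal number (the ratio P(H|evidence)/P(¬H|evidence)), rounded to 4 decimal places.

Prior odds = 3/37 = 0.081081. In log-odds, ln(0.081081) = -2.5123.
Add log likelihood ratios: ln(3.6250) + ln(2.6190) = 2.2507.
Posterior log-odds = -0.26164, so posterior odds = exp(-0.26164) = 0.76979.

Posterior odds ≈ 0.7698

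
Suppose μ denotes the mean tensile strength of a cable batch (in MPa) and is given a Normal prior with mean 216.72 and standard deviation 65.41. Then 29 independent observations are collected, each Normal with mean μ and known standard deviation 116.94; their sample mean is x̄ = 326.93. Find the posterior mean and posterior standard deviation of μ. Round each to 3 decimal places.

Posterior mean ≈ 315.989; posterior SD ≈ 20.609

Prior precision 1/τ₀² = 1/65.41² = 0.00023373; data precision n/σ² = 29/116.94² = 0.00212066.
Posterior precision = 0.00023373 + 0.00212066 = 0.00235439, giving posterior SD = 1/√0.00235439 = 20.609.
Posterior mean = (0.00023373·216.72 + 0.00212066·326.93) / 0.00235439 = 315.989.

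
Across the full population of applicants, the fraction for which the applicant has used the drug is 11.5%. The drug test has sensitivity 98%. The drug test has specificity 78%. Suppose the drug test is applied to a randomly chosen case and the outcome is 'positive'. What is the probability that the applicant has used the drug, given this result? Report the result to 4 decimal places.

Let H be the event that the applicant has used the drug. P(H) = 0.115, so P(¬H) = 0.885. With E the 'positive' result, P(E|H) = 0.98 and P(E|¬H) = 0.22.
P(E) = 0.98·0.115 + 0.22·0.885 = 0.11270 + 0.19470 = 0.30740.
By Bayes' theorem, P(H|E) = 0.11270 / 0.30740 = 0.3666.

P(H | E) ≈ 0.3666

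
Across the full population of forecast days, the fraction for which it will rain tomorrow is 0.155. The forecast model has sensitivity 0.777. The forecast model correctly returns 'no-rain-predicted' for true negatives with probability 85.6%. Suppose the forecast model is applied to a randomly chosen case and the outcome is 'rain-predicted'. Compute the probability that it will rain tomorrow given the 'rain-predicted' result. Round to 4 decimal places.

Write H for 'it will rain tomorrow'. Prior odds H:¬H = 0.155/0.845 = 0.18343. For the 'rain-predicted' outcome, the likelihood ratio is 0.777/0.144 = 5.3958.
Posterior odds = 0.18343 × 5.3958 = 0.98977, so P(H|E) = 0.98977/(1+0.98977) = 0.4974.

P(H | E) ≈ 0.4974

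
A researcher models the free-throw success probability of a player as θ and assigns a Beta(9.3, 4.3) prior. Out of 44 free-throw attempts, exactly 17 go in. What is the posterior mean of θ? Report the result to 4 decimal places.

Posterior mean ≈ 0.4566

The binomial likelihood is conjugate to the Beta prior: with 17 successes and 27 failures, the posterior is Beta(9.3+17, 4.3+27) = Beta(26.3, 31.3).
E[θ | data] = 26.3/(26.3+31.3) = 0.4566.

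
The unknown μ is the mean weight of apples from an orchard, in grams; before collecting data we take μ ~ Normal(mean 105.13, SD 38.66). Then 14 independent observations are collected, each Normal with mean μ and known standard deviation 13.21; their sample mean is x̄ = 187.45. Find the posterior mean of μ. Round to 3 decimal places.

Posterior mean ≈ 186.769

With known σ, the Normal prior is conjugate. Weight on the data is w = (n/σ²)/(n/σ² + 1/τ₀²) = 0.0802273/(0.0802273+0.00066908) = 0.99173.
Posterior mean = w·x̄ + (1−w)·μ₀ = 0.99173·187.45 + 0.0082708·105.13 = 186.769.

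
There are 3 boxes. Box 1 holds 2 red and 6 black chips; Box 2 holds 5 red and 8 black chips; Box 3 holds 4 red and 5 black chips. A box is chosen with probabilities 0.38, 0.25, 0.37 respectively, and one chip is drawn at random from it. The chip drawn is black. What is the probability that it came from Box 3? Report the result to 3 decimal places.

Tabulate prior·likelihood by source: [1] prior 0.38, lik 0.75, product 0.2850; [2] prior 0.25, lik 0.6154, product 0.1538; [3] prior 0.37, lik 0.5556, product 0.2056.
Normalizing constant = 0.64440; the posterior for Box 3 is its product over the sum, 0.2056/0.64440 = 0.319.

Posterior probability ≈ 0.319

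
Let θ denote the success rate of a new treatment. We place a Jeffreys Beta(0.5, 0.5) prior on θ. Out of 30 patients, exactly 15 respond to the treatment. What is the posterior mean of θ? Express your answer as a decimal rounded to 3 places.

Posterior mean ≈ 0.500

The binomial likelihood is conjugate to the Beta prior: with 15 successes and 15 failures, the posterior is Beta(0.5+15, 0.5+15) = Beta(15.5, 15.5).
E[θ | data] = 15.5/(15.5+15.5) = 0.500.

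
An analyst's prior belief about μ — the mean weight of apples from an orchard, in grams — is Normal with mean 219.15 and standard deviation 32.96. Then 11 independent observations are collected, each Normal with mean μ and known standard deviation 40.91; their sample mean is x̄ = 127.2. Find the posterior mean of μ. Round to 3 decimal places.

Posterior mean ≈ 138.496

With known σ, the Normal prior is conjugate. Weight on the data is w = (n/σ²)/(n/σ² + 1/τ₀²) = 0.00657255/(0.00657255+0.00092050) = 0.87715.
Posterior mean = w·x̄ + (1−w)·μ₀ = 0.87715·127.2 + 0.12285·219.15 = 138.496.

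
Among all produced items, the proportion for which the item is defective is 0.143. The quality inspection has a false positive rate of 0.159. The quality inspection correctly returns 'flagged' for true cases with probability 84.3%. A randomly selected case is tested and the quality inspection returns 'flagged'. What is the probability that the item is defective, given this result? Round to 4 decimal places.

Write H for 'the item is defective'. Prior odds H:¬H = 0.143/0.857 = 0.16686. For the 'flagged' outcome, the likelihood ratio is 0.843/0.159 = 5.3019.
Posterior odds = 0.16686 × 5.3019 = 0.88468, so P(H|E) = 0.88468/(1+0.88468) = 0.4694.

P(H | E) ≈ 0.4694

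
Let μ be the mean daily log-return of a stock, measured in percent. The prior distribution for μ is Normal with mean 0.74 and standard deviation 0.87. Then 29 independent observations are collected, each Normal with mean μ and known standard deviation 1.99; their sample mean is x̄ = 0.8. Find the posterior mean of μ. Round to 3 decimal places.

With known σ, the Normal prior is conjugate. Weight on the data is w = (n/σ²)/(n/σ² + 1/τ₀²) = 7.32305/(7.32305+1.32118) = 0.84716.
Posterior mean = w·x̄ + (1−w)·μ₀ = 0.84716·0.8 + 0.15284·0.74 = 0.791.

Posterior mean ≈ 0.791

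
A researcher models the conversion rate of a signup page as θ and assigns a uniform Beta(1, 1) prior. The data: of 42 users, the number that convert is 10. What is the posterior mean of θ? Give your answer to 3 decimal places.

The binomial likelihood is conjugate to the Beta prior: with 10 successes and 32 failures, the posterior is Beta(1+10, 1+32) = Beta(11, 33).
E[θ | data] = 11/(11+33) = 0.250.

Posterior mean ≈ 0.250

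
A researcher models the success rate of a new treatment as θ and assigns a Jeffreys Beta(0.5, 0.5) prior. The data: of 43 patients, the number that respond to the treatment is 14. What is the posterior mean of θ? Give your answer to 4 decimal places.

Posterior mean ≈ 0.3295

The binomial likelihood is conjugate to the Beta prior: with 14 successes and 29 failures, the posterior is Beta(0.5+14, 0.5+29) = Beta(14.5, 29.5).
Posterior mean = α/(α+β) = 14.5/44 = 0.3295.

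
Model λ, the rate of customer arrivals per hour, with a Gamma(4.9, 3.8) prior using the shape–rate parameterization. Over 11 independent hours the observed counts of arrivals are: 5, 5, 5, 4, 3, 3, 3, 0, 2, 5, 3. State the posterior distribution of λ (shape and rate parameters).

Posterior: Gamma(shape=42.9, rate=14.8)

The Poisson likelihood adds the total count to the shape and the number of exposure periods to the rate. Here ∑xᵢ = 38 and n = 11, so shape 4.9→42.9 and rate 3.8→14.8.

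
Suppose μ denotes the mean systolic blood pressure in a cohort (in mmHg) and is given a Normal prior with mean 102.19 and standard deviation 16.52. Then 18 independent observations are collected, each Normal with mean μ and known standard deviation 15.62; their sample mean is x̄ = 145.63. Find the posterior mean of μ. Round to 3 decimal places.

Posterior mean ≈ 143.575

Prior precision 1/τ₀² = 1/16.52² = 0.00366421; data precision n/σ² = 18/15.62² = 0.0737752.
Posterior precision = 0.00366421 + 0.0737752 = 0.0774394.
Posterior mean = (0.00366421·102.19 + 0.0737752·145.63) / 0.0774394 = 143.575.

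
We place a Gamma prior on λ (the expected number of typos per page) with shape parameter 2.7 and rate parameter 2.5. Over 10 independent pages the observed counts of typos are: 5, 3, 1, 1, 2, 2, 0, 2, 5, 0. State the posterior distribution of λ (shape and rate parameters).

The Poisson likelihood adds the total count to the shape and the number of exposure periods to the rate. Here ∑xᵢ = 21 and n = 10, so shape 2.7→23.7 and rate 2.5→12.5.

Posterior: Gamma(shape=23.7, rate=12.5)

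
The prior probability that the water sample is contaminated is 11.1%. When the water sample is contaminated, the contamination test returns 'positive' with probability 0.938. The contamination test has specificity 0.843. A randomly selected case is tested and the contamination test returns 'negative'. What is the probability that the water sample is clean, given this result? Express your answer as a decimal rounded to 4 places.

Write H for 'the water sample is contaminated'. Prior odds H:¬H = 0.111/0.889 = 0.12486. For the 'negative' outcome, the likelihood ratio is 0.062/0.843 = 0.073547.
Posterior odds = 0.12486 × 0.073547 = 0.0091830, so P(H|E) = 0.0091830/(1+0.0091830) = 0.0091. Then P(¬H|E) = 1 − 0.0091 = 0.9909.

P(¬H | E) ≈ 0.9909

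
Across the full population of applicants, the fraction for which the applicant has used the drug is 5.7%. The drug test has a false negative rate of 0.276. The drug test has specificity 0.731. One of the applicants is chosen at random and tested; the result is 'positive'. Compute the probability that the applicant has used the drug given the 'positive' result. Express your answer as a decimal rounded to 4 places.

P(H | E) ≈ 0.1399

Let H be the event that the applicant has used the drug. P(H) = 0.057, so P(¬H) = 0.943. With E the 'positive' result, P(E|H) = 0.724 and P(E|¬H) = 0.269.
P(E) = 0.724·0.057 + 0.269·0.943 = 0.041268 + 0.25367 = 0.29493.
By Bayes' theorem, P(H|E) = 0.041268 / 0.29493 = 0.1399.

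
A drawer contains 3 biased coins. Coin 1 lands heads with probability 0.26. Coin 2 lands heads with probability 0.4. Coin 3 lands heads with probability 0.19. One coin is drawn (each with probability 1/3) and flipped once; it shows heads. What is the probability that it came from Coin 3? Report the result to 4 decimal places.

Tabulate prior·likelihood by source: [1] prior 0.333333, lik 0.26, product 0.08667; [2] prior 0.333333, lik 0.4, product 0.1333; [3] prior 0.333333, lik 0.19, product 0.06333.
Normalizing constant = 0.28333; the posterior for Coin 3 is its product over the sum, 0.06333/0.28333 = 0.2235.

Posterior probability ≈ 0.2235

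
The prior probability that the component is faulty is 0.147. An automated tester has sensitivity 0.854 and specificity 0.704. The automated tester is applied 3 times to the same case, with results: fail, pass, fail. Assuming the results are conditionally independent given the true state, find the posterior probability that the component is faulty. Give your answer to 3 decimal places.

Posterior P(H) ≈ 0.229

Let H be the event that the component is faulty; start with P(H) = 0.147. P('fail'|H) = 0.854, P('fail'|¬H) = 0.296.
Update on result 1 ('fail'): P(H) ← 0.854·0.1470 / (0.854·0.1470 + 0.296·0.8530) = 0.12554/0.37803 = 0.3321.
Update on result 2 ('pass'): P(H) ← 0.146·0.3321 / (0.146·0.3321 + 0.704·0.6679) = 0.048485/0.51869 = 0.0935.
Update on result 3 ('fail'): P(H) ← 0.854·0.0935 / (0.854·0.0935 + 0.296·0.9065) = 0.079827/0.34816 = 0.2293.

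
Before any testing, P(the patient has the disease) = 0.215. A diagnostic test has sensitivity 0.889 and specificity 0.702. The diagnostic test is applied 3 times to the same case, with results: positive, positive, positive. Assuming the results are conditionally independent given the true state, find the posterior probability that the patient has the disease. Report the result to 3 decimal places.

With H the event that the patient has the disease, the joint likelihood of the observed sequence is P(data|H) = 0.889·0.889·0.889 = 0.70260 and P(data|¬H) = 0.298·0.298·0.298 = 0.026464.
Bayes: P(H|data) = 0.215·0.70260 / (0.215·0.70260 + 0.785·0.026464) = 0.15106/0.17183 = 0.8791.

Posterior P(H) ≈ 0.879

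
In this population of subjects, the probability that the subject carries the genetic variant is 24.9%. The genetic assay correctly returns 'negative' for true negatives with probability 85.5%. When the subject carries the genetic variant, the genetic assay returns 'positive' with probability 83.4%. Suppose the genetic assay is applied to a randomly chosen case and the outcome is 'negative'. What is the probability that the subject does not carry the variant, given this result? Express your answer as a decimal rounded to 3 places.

Let H be the event that the subject carries the genetic variant. P(H) = 0.249, so P(¬H) = 0.751. With E the 'negative' result, P(E|H) = 0.166 and P(E|¬H) = 0.855.
P(E) = 0.166·0.249 + 0.855·0.751 = 0.041334 + 0.64211 = 0.68344.
By Bayes' theorem, P(H|E) = 0.041334 / 0.68344 = 0.060. Hence P(¬H|E) = 1 − 0.060 = 0.940.

P(¬H | E) ≈ 0.940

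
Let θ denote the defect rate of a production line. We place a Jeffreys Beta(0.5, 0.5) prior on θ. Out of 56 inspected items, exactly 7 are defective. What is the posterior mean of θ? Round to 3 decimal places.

Posterior mean ≈ 0.132

Observing 7 successes and 49 failures updates Beta(0.5, 0.5) by adding the success and failure counts to the two shape parameters: α = 0.5+7 = 7.5, β = 0.5+49 = 49.5.
Posterior mean = α/(α+β) = 7.5/57 = 0.132.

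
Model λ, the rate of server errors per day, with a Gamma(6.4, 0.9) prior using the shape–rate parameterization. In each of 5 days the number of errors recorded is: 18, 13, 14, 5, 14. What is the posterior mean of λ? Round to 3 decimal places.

The Poisson likelihood adds the total count to the shape and the number of exposure periods to the rate. Here ∑xᵢ = 64 and n = 5, so shape 6.4→70.4 and rate 0.9→5.9.
Posterior mean = shape/rate = 70.4/5.9 = 11.932.

Posterior mean ≈ 11.932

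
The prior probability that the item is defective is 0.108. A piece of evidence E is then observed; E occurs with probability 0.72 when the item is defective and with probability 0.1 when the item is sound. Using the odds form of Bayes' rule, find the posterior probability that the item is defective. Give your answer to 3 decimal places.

Posterior probability ≈ 0.466

Prior odds = 0.108/(1−0.108) = 0.12108.
Likelihood ratio for E = 0.72/0.1 = 7.2000.
Posterior odds = prior odds × LR = 0.87175.
Posterior probability = odds/(1+odds) = 0.87175/1.8717 = 0.466.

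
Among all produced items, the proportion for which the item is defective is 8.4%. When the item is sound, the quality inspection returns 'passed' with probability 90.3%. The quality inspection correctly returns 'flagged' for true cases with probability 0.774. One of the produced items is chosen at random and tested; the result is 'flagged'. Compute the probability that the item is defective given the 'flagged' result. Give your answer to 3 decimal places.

Write H for 'the item is defective'. Prior odds H:¬H = 0.084/0.916 = 0.091703. For the 'flagged' outcome, the likelihood ratio is 0.774/0.097 = 7.9794.
Posterior odds = 0.091703 × 7.9794 = 0.73173, so P(H|E) = 0.73173/(1+0.73173) = 0.423.

P(H | E) ≈ 0.423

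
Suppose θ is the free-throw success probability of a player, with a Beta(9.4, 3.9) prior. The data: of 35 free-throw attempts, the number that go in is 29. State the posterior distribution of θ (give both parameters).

Posterior: Beta(38.4, 9.9)

The binomial likelihood is conjugate to the Beta prior: with 29 successes and 6 failures, the posterior is Beta(9.4+29, 3.9+6) = Beta(38.4, 9.9).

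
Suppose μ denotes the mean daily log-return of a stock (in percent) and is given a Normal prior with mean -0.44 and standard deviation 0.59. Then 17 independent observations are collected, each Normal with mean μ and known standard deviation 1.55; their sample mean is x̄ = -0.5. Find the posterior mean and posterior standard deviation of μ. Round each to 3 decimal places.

Prior precision 1/τ₀² = 1/0.59² = 2.87274; data precision n/σ² = 17/1.55² = 7.07596.
Posterior precision = 2.87274 + 7.07596 = 9.94870, giving posterior SD = 1/√9.94870 = 0.317.
Posterior mean = (2.87274·-0.44 + 7.07596·-0.5) / 9.94870 = -0.483.

Posterior mean ≈ -0.483; posterior SD ≈ 0.317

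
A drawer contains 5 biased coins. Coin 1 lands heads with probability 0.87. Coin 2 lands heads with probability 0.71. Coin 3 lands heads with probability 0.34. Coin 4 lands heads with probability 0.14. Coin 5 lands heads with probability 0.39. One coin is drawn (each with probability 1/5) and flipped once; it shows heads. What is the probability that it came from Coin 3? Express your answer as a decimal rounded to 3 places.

P(heads|C1) = 0.87; P(heads|C2) = 0.71; P(heads|C3) = 0.34; P(heads|C4) = 0.14; P(heads|C5) = 0.39.
Prior × likelihood for each source: 0.2·0.87=0.1740, 0.2·0.71=0.1420, 0.2·0.34=0.06800, 0.2·0.14=0.02800, 0.2·0.39=0.07800. Summing gives P(heads) = 0.49000.
P(Coin 3 | heads) = 0.06800 / 0.49000 = 0.139.

Posterior probability ≈ 0.139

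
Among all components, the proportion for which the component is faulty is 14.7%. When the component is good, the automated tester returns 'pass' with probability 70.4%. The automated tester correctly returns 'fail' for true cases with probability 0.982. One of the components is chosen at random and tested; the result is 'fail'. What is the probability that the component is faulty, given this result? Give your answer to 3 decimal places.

Let H be the event that the component is faulty. P(H) = 0.147, so P(¬H) = 0.853. With E the 'fail' result, P(E|H) = 0.982 and P(E|¬H) = 0.296.
P(E) = 0.982·0.147 + 0.296·0.853 = 0.14435 + 0.25249 = 0.39684.
By Bayes' theorem, P(H|E) = 0.14435 / 0.39684 = 0.364.

P(H | E) ≈ 0.364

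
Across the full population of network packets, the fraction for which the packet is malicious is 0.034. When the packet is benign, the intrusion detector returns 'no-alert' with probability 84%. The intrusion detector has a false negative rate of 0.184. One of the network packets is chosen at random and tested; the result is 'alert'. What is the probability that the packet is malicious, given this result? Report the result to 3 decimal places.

P(H | E) ≈ 0.152

Write H for 'the packet is malicious'. Prior odds H:¬H = 0.034/0.966 = 0.035197. For the 'alert' outcome, the likelihood ratio is 0.816/0.16 = 5.1000.
Posterior odds = 0.035197 × 5.1000 = 0.17950, so P(H|E) = 0.17950/(1+0.17950) = 0.152.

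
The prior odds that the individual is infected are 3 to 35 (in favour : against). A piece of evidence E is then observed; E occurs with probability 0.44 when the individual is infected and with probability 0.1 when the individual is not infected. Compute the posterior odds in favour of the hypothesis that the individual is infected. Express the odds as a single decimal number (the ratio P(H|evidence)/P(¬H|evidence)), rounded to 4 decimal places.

Posterior odds ≈ 0.3771

Prior odds = 3/35 = 0.085714. In log-odds, ln(0.085714) = -2.4567.
Add log likelihood ratio: ln(4.4000) = 1.4816.
Posterior log-odds = -0.97513, so posterior odds = exp(-0.97513) = 0.37714.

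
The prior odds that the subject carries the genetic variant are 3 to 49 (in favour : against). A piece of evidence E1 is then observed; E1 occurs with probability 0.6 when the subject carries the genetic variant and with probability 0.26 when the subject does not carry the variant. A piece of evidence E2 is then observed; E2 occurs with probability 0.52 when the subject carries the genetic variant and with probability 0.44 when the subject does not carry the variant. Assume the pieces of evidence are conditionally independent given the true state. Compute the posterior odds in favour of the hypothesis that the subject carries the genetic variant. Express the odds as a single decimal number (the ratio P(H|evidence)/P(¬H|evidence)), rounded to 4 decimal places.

Prior odds = 3/49 = 0.061224.
Likelihood ratio for E1 = 0.6/0.26 = 2.3077.
Likelihood ratio for E2 = 0.52/0.44 = 1.1818.
Posterior odds = prior odds × LR₁ × LR₂ = 0.16698.

Posterior odds ≈ 0.1670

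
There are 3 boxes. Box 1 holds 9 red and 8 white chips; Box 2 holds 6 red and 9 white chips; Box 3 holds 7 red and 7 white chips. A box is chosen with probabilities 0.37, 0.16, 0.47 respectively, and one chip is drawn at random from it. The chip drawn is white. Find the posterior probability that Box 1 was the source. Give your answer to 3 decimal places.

Posterior probability ≈ 0.345

P(white|Box 1) = 0.4706; P(white|Box 2) = 0.6; P(white|Box 3) = 0.5.
Prior × likelihood for each source: 0.37·0.4706=0.1741, 0.16·0.6=0.09600, 0.47·0.5=0.2350. Summing gives P(white) = 0.50512.
P(Box 1 | white) = 0.1741 / 0.50512 = 0.345.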